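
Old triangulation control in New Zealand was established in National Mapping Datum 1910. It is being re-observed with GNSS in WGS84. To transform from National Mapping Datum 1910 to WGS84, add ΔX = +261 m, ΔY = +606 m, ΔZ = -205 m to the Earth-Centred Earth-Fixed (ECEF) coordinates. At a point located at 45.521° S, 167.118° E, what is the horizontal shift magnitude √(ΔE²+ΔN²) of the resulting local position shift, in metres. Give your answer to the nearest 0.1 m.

688.1 m

The local east axis at (φ, λ) is (−sin λ, cos λ, 0), so ΔE = −sin(167.118°)·261 + cos(167.118°)·606 = -648.94 m.
The local north axis is (−sin φ cos λ, −sin φ sin λ, cos φ), giving ΔN = -181.538 + 96.398 − 143.633 = -228.77 m.
Horizontal magnitude = √(ΔE² + ΔN²) = √((-648.94)² + (-228.77)²) = 688.08 m.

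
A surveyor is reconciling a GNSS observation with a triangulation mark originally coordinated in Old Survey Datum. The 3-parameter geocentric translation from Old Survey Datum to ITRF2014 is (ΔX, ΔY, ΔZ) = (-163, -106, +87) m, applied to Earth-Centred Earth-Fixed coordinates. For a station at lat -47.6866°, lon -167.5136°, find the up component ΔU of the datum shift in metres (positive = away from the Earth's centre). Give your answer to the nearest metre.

ΔU = 58 m

At φ = -47.6866°, λ = -167.5136°: sin φ = -0.739474, cos φ = 0.673185, sin λ = -0.216208, cos λ = -0.976347.
ΔU = cos φ cos λ·ΔX + cos φ sin λ·ΔY + sin φ·ΔZ = (0.673185)(-0.976347)(-163) + (0.673185)(-0.216208)(-106) + (-0.739474)(87) = 58.23 m.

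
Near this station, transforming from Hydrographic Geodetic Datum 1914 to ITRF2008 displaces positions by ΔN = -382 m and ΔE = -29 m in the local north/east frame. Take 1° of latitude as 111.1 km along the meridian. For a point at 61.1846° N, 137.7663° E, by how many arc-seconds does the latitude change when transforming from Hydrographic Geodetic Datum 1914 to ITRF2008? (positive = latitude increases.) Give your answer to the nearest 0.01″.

Δφ = -12.38″

1° of latitude = 111.1 km, so Δφ = -382.0 / 111100 = -0.0034383° = -12.378″.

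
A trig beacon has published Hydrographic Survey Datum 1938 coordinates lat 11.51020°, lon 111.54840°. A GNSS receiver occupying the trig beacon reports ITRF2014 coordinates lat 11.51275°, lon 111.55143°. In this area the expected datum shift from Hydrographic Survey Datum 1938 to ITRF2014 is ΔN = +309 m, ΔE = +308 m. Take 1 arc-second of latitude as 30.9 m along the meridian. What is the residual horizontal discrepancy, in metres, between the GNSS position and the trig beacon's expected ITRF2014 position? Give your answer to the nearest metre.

34 m

Observed coordinate differences: Δφ = +0.00255°, Δλ = +0.00303°.
Converting to metres (1° lat = 111240 m, cos φ = 0.979889): observed ΔN = 283.7 m, observed ΔE = 330.3 m.
Subtracting the expected shift leaves a residual of 283.7 − (309) = -25.3 m north and 330.3 − (308) = 22.3 m east.
Residual distance = √((-25.3)² + 22.3²) = 33.7 m.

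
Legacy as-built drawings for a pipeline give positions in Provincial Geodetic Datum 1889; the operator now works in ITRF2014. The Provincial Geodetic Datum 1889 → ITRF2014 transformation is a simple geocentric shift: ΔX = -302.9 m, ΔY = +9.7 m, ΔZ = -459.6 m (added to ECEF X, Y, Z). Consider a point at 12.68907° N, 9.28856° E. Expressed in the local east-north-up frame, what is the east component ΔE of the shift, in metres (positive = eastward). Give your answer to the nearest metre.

ΔE = 58 m

At φ = 12.68907°, λ = 9.28856°: sin φ = 0.219660, cos φ = 0.975576, sin λ = 0.161407, cos λ = 0.986888.
ΔE = −sin λ·ΔX + cos λ·ΔY = −(0.161407)·(-302.9) + (0.986888)·(9.7) = 58.46 m.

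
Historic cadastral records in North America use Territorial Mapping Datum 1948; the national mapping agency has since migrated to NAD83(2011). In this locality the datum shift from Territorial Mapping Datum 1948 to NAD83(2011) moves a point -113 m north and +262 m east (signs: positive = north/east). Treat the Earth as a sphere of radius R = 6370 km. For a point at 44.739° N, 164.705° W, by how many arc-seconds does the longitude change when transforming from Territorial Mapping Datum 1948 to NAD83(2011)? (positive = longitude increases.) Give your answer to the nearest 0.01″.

At latitude 44.739°, cos φ = 0.710321.
One radian of longitude at latitude φ spans R cos φ, so Δλ = ΔE / (R cos φ) = 262.0 / (6370000 × 0.710321) = 5.7904e-05 rad = 11.944″.

Δλ = 11.94″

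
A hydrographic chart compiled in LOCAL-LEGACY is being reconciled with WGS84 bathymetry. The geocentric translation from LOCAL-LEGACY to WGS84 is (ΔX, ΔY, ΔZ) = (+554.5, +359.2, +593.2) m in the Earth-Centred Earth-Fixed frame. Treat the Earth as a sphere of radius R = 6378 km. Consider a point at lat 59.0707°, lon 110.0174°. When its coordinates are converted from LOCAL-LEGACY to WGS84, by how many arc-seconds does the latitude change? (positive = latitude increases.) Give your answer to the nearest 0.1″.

sin φ = 0.857802, cos φ = 0.513980, sin λ = 0.939589, cos λ = -0.342306.
North component: ΔN = −sin φ cos λ·ΔX − sin φ sin λ·ΔY + cos φ·ΔZ = −(0.857802)(-0.342306)(554.5) − (0.857802)(0.939589)(359.2) + (0.513980)(593.2) = 178.20 m.
1° of latitude spans πR/180 = 111317 m, so Δφ = 178.20 / 111317 × 3600 = 5.763″.

Δφ = 5.8″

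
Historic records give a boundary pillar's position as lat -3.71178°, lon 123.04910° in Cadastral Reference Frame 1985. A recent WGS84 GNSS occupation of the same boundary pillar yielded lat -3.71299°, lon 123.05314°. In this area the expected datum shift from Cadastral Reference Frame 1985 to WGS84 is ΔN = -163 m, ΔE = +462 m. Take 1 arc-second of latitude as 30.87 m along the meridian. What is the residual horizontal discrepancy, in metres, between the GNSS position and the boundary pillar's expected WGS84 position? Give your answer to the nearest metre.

32 m

Observed coordinate differences: Δφ = -0.00121°, Δλ = +0.00404°.
Converting to metres (1° lat = 111132 m, cos φ = 0.997902): observed ΔN = -134.5 m, observed ΔE = 448.0 m.
Subtracting the expected shift leaves a residual of -134.5 − (-163) = 28.5 m north and 448.0 − (462) = -14.0 m east.
Residual distance = √(28.5² + (-14.0)²) = 31.8 m.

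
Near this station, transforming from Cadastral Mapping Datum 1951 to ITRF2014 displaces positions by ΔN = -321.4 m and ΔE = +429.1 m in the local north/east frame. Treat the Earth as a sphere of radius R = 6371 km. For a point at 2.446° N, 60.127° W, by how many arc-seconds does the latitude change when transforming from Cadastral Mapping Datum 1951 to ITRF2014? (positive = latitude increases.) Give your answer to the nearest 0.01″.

On a sphere of radius R, 1 rad of latitude = R, so Δφ = ΔN / R = -321.4 / 6371000 = -5.0447e-05 rad = -10.406″.

Δφ = -10.41″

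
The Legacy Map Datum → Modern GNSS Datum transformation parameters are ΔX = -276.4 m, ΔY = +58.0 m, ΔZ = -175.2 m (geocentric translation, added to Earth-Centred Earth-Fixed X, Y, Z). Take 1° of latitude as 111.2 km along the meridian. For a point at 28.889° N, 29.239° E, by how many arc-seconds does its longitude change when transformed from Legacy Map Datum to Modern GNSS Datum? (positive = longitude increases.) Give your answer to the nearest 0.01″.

sin φ = 0.483114, cos φ = 0.875557, sin λ = 0.488454, cos λ = 0.872590.
East component: ΔE = −sin λ·ΔX + cos λ·ΔY = −(0.488454)(-276.4) + (0.872590)(58.0) = 185.62 m.
1° of latitude spans 111200 m; at latitude φ, 1° of longitude spans that × cos φ = 97362.0 m, so Δλ = 185.62 / 97362.0 × 3600 = 6.863″.

Δλ = 6.86″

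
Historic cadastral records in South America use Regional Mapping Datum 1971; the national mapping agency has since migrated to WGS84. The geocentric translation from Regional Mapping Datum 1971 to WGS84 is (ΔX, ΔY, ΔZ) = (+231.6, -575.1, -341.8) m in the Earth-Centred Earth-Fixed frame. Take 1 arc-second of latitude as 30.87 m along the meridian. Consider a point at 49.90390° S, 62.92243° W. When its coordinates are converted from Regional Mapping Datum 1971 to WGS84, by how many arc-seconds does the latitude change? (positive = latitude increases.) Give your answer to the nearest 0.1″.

Δφ = 8.2″

sin φ = -0.764965, cos φ = 0.644072, sin λ = -0.890391, cos λ = 0.455196.
North component: ΔN = −sin φ cos λ·ΔX − sin φ sin λ·ΔY + cos φ·ΔZ = −(-0.764965)(0.455196)(231.6) − (-0.764965)(-0.890391)(-575.1) + (0.644072)(-341.8) = 252.21 m.
1° of latitude spans 3600 × 30.87 = 111132 m, so Δφ = 252.21 / 111132 × 3600 = 8.170″.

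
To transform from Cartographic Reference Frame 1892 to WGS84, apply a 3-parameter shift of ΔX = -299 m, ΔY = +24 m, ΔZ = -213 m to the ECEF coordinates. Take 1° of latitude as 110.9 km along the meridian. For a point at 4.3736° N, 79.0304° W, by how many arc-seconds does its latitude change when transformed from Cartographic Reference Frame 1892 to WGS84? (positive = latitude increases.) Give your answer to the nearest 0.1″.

Δφ = -6.7″

sin φ = 0.076260, cos φ = 0.997088, sin λ = -0.981728, cos λ = 0.190288.
North component: ΔN = −sin φ cos λ·ΔX − sin φ sin λ·ΔY + cos φ·ΔZ = −(0.076260)(0.190288)(-299) − (0.076260)(-0.981728)(24) + (0.997088)(-213) = -206.24 m.
1° of latitude spans 110900 m, so Δφ = -206.24 / 110900 × 3600 = -6.695″.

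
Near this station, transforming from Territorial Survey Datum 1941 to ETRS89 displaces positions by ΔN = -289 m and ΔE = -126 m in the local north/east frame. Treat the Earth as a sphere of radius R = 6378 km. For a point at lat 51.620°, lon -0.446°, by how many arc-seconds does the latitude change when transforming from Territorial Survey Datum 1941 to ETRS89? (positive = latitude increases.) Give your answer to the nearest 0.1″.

Δφ = -9.3″

On a sphere of radius R, 1 rad of latitude = R, so Δφ = ΔN / R = -289.0 / 6378000 = -4.5312e-05 rad = -9.346″.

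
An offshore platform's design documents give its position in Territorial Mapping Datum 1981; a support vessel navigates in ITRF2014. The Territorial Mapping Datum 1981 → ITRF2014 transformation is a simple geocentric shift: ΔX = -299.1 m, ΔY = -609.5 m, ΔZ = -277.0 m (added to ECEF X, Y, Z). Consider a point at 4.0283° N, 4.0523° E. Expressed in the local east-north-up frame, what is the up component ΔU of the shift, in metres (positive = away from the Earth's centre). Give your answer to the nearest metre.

The local up (radial) axis is (cos φ cos λ, cos φ sin λ, sin φ), giving ΔU = -297.615 − 42.965 − 19.459 = -360.04 m.

ΔU = -360 m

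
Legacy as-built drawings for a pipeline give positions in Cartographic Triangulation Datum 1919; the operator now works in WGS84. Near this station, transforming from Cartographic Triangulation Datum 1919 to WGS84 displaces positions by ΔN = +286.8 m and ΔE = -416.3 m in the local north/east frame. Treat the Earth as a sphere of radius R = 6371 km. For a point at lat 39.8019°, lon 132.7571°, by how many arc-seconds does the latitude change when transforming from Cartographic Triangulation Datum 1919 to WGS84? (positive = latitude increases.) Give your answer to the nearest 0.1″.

On a sphere of radius R, 1 rad of latitude = R, so Δφ = ΔN / R = 286.8 / 6371000 = 4.5016e-05 rad = 9.285″.

Δφ = 9.3″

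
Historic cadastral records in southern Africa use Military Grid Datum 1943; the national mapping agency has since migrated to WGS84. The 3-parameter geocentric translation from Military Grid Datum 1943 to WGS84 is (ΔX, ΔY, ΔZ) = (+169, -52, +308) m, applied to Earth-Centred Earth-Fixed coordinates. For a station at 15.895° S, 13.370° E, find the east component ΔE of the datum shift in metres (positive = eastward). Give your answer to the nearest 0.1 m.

ΔE = -89.7 m

The local east axis at (φ, λ) is (−sin λ, cos λ, 0), so ΔE = −sin(13.370°)·169 + cos(13.370°)·(-52) = -89.67 m.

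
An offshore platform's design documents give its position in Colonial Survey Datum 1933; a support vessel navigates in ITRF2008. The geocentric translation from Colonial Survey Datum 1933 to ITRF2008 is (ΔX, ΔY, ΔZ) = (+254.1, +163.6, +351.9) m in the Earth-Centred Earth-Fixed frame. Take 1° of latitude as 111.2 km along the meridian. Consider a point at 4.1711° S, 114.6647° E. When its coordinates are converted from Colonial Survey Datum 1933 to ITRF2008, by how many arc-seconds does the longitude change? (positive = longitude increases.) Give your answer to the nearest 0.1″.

Δλ = -9.7″

sin φ = -0.072735, cos φ = 0.997351, sin λ = 0.908765, cos λ = -0.417307.
East component: ΔE = −sin λ·ΔX + cos λ·ΔY = −(0.908765)(254.1) + (-0.417307)(163.6) = -299.19 m.
1° of latitude spans 111200 m; at latitude φ, 1° of longitude spans that × cos φ = 110905.5 m, so Δλ = -299.19 / 110905.5 × 3600 = -9.712″.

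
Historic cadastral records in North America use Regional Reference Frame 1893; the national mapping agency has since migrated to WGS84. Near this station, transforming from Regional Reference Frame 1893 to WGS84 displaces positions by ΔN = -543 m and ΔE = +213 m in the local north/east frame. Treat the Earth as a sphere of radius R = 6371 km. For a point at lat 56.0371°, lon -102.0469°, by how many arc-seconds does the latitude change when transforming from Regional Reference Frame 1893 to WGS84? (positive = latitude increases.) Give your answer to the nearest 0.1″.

Δφ = -17.6″

On a sphere of radius R, 1 rad of latitude = R, so Δφ = ΔN / R = -543.0 / 6371000 = -8.5230e-05 rad = -17.580″.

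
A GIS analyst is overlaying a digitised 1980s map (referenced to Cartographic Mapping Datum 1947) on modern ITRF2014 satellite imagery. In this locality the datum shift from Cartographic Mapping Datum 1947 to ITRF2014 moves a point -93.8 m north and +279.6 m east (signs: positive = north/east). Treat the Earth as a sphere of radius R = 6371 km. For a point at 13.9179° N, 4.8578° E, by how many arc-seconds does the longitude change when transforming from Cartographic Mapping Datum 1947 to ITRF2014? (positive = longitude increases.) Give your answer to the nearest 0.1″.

Δλ = 9.3″

At latitude 13.9179°, cos φ = 0.970641.
One radian of longitude at latitude φ spans R cos φ, so Δλ = ΔE / (R cos φ) = 279.6 / (6371000 × 0.970641) = 4.5214e-05 rad = 9.326″.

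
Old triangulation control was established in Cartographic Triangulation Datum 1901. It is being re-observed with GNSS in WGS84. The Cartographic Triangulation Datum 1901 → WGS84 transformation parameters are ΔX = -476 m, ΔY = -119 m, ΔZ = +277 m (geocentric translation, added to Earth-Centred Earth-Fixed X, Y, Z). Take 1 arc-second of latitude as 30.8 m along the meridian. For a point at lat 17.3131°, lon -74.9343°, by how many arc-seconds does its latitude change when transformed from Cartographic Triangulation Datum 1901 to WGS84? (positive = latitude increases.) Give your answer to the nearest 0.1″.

sin φ = 0.297593, cos φ = 0.954693, sin λ = -0.965628, cos λ = 0.259926.
North component: ΔN = −sin φ cos λ·ΔX − sin φ sin λ·ΔY + cos φ·ΔZ = −(0.297593)(0.259926)(-476) − (0.297593)(-0.965628)(-119) + (0.954693)(277) = 267.07 m.
1° of latitude spans 3600 × 30.80 = 110880 m, so Δφ = 267.07 / 110880 × 3600 = 8.671″.

Δφ = 8.7″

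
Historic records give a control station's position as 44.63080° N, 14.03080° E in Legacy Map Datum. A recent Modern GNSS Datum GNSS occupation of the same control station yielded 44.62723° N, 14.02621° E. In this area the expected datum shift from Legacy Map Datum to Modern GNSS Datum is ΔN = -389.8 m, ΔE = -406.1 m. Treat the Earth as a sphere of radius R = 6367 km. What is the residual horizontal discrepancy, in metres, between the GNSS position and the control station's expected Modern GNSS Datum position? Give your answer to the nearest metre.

44 m

Observed coordinate differences: Δφ = -0.00357°, Δλ = -0.00459°.
Converting to metres (1° lat = 111125 m, cos φ = 0.711648): observed ΔN = -396.7 m, observed ΔE = -363.0 m.
Subtracting the expected shift leaves a residual of -396.7 − (-389.8) = -6.9 m north and -363.0 − (-406.1) = 43.1 m east.
Residual distance = √((-6.9)² + 43.1²) = 43.7 m.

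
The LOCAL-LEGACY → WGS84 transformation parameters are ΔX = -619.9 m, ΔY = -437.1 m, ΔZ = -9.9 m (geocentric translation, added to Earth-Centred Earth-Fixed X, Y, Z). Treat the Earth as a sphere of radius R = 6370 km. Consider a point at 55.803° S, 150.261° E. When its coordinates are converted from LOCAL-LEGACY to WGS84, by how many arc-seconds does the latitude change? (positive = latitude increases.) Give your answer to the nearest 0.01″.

Δφ = 8.43″

sin φ = -0.827110, cos φ = 0.562040, sin λ = 0.496050, cos λ = -0.868294.
North component: ΔN = −sin φ cos λ·ΔX − sin φ sin λ·ΔY + cos φ·ΔZ = −(-0.827110)(-0.868294)(-619.9) − (-0.827110)(0.496050)(-437.1) + (0.562040)(-9.9) = 260.30 m.
1° of latitude spans πR/180 = 111177 m, so Δφ = 260.30 / 111177 × 3600 = 8.429″.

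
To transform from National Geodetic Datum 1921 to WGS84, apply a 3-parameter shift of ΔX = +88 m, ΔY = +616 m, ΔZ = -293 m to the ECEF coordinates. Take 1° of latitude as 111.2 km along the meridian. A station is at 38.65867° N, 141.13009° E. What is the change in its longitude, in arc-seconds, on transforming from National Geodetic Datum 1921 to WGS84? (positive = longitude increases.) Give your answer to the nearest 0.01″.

sin φ = 0.624680, cos φ = 0.780881, sin λ = 0.627554, cos λ = -0.778573.
East component: ΔE = −sin λ·ΔX + cos λ·ΔY = −(0.627554)(88) + (-0.778573)(616) = -534.83 m.
1° of latitude spans 111200 m; at latitude φ, 1° of longitude spans that × cos φ = 86834.0 m, so Δλ = -534.83 / 86834.0 × 3600 = -22.173″.

Δλ = -22.17″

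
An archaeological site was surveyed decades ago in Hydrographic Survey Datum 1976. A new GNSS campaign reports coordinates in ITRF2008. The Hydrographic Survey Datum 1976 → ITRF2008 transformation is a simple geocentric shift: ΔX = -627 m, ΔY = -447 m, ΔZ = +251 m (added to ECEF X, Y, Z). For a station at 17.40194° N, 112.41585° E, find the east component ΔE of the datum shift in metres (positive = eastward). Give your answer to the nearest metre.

ΔE = 750 m

At φ = 17.40194°, λ = 112.41585°: sin φ = 0.299073, cos φ = 0.954230, sin λ = 0.924441, cos λ = -0.381326.
ΔE = −sin λ·ΔX + cos λ·ΔY = −(0.924441)·(-627) + (-0.381326)·(-447) = 750.08 m.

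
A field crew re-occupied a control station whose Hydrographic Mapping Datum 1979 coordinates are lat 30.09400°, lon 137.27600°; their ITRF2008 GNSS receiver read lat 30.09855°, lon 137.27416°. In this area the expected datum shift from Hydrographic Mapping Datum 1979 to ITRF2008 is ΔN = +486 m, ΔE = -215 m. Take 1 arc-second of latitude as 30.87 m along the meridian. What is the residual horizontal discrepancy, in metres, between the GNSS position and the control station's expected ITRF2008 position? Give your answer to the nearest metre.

43 m

Observed coordinate differences: Δφ = +0.00455°, Δλ = -0.00184°.
Converting to metres (1° lat = 111132 m, cos φ = 0.865204): observed ΔN = 505.7 m, observed ΔE = -176.9 m.
Subtracting the expected shift leaves a residual of 505.7 − (486) = 19.7 m north and -176.9 − (-215) = 38.1 m east.
Residual distance = √(19.7² + 38.1²) = 42.9 m.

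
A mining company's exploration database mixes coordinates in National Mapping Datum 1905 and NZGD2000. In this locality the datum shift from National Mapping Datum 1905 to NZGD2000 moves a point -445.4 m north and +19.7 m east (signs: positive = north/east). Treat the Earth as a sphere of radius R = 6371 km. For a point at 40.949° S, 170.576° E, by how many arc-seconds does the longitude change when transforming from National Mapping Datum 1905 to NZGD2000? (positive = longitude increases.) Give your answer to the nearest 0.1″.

Δλ = 0.8″

At latitude -40.949°, cos φ = 0.755293.
One radian of longitude at latitude φ spans R cos φ, so Δλ = ΔE / (R cos φ) = 19.7 / (6371000 × 0.755293) = 4.0940e-06 rad = 0.844″.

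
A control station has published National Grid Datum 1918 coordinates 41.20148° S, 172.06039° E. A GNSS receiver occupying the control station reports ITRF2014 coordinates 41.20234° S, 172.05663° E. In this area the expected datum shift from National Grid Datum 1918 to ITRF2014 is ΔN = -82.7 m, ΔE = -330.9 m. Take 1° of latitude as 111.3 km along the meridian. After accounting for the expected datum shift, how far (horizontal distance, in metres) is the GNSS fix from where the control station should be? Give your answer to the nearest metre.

21 m

Observed coordinate differences: Δφ = -0.00086°, Δλ = -0.00376°.
Converting to metres (1° lat = 111300 m, cos φ = 0.752398): observed ΔN = -95.7 m, observed ΔE = -314.9 m.
Subtracting the expected shift leaves a residual of -95.7 − (-82.7) = -13.0 m north and -314.9 − (-330.9) = 16.0 m east.
Residual distance = √((-13.0)² + 16.0²) = 20.7 m.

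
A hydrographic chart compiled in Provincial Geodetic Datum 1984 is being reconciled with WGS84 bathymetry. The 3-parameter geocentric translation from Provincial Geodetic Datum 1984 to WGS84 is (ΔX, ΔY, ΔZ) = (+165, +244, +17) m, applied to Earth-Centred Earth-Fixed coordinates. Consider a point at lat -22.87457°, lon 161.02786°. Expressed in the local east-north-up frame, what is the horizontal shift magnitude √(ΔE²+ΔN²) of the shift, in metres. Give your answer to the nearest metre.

The local east axis at (φ, λ) is (−sin λ, cos λ, 0), so ΔE = −sin(161.02786°)·165 + cos(161.02786°)·244 = -284.39 m.
The local north axis is (−sin φ cos λ, −sin φ sin λ, cos φ), giving ΔN = -60.654 + 30.835 + 15.663 = -14.16 m.
Horizontal magnitude = √(ΔE² + ΔN²) = √((-284.39)² + (-14.16)²) = 284.74 m.

285 m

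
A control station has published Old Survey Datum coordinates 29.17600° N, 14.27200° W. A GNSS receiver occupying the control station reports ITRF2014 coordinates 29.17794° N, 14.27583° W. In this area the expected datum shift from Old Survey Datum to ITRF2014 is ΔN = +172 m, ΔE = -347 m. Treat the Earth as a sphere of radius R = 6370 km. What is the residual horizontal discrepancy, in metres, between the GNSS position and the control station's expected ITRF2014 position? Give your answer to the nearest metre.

50 m

Observed coordinate differences: Δφ = +0.00194°, Δλ = -0.00383°.
Converting to metres (1° lat = 111177 m, cos φ = 0.873126): observed ΔN = 215.7 m, observed ΔE = -371.8 m.
Subtracting the expected shift leaves a residual of 215.7 − (172) = 43.7 m north and -371.8 − (-347) = -24.8 m east.
Residual distance = √(43.7² + (-24.8)²) = 50.2 m.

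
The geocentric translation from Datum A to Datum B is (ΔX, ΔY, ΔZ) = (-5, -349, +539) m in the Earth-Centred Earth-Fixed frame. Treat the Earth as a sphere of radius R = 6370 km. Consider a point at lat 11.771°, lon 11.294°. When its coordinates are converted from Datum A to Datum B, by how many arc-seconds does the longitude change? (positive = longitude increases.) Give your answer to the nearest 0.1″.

Δλ = -11.3″

sin φ = 0.204001, cos φ = 0.978971, sin λ = 0.195843, cos λ = 0.980635.
East component: ΔE = −sin λ·ΔX + cos λ·ΔY = −(0.195843)(-5) + (0.980635)(-349) = -341.26 m.
1° of latitude spans πR/180 = 111177 m; at latitude φ, 1° of longitude spans that × cos φ = 108839.5 m, so Δλ = -341.26 / 108839.5 × 3600 = -11.288″.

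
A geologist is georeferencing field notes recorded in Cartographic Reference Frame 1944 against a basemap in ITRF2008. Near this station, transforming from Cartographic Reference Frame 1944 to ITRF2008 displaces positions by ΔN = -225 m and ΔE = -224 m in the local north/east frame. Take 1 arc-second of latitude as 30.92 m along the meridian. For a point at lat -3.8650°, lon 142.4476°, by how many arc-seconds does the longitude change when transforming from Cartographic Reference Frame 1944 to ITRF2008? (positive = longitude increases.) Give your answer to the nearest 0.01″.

At latitude -3.8650°, cos φ = 0.997726.
1″ of longitude at this latitude = 30.92 × cos φ = 30.8497 m, so Δλ = -224.0 / 30.8497 = -7.261″.

Δλ = -7.26″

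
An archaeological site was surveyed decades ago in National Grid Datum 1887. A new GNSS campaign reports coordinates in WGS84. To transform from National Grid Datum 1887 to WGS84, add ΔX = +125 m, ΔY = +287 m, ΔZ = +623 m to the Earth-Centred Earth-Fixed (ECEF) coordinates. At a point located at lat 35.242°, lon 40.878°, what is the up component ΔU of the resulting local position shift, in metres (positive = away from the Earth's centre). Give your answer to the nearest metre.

ΔU = 590 m

At φ = 35.242°, λ = 40.878°: sin φ = 0.577031, cos φ = 0.816722, sin λ = 0.654451, cos λ = 0.756105.
ΔU = cos φ cos λ·ΔX + cos φ sin λ·ΔY + sin φ·ΔZ = (0.816722)(0.756105)(125) + (0.816722)(0.654451)(287) + (0.577031)(623) = 590.08 m.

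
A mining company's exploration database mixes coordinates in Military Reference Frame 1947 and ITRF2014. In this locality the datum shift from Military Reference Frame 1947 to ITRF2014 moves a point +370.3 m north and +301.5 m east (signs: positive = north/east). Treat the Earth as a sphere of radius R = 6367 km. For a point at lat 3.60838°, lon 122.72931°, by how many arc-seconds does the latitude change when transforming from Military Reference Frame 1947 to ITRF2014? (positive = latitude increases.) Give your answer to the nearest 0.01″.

Δφ = 12.00″

On a sphere of radius R, 1 rad of latitude = R, so Δφ = ΔN / R = 370.3 / 6367000 = 5.8159e-05 rad = 11.996″.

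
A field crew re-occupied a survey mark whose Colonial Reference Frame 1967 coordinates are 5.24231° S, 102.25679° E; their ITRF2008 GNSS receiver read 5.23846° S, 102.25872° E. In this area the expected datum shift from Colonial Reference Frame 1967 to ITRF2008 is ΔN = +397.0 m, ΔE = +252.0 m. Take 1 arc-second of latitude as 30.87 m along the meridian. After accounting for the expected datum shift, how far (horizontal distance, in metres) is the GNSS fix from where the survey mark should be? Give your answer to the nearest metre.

Observed coordinate differences: Δφ = +0.00385°, Δλ = +0.00193°.
Converting to metres (1° lat = 111132 m, cos φ = 0.995817): observed ΔN = 427.9 m, observed ΔE = 213.6 m.
Subtracting the expected shift leaves a residual of 427.9 − (397.0) = 30.9 m north and 213.6 − (252.0) = -38.4 m east.
Residual distance = √(30.9² + (-38.4)²) = 49.3 m.

49 m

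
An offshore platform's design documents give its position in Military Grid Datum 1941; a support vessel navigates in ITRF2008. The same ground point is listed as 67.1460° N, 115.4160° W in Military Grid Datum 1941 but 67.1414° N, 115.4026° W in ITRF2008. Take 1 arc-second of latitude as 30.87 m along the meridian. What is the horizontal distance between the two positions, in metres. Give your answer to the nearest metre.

772 m

Δφ = 67.1414° − 67.1460° = -0.0046°; Δλ = -115.4026° − -115.4160° = +0.0134°.
1° of latitude = 3600 × 30.87 = 111132 m.
ΔN = Δφ × 111132 = -511.2 m; ΔE = Δλ × 111132 × cos(67.1460°) = +0.0134 × 111132 × 0.388384 = 578.4 m.
Distance = √(ΔE² + ΔN²) = √(578.4² + (-511.2)²) = 771.9 m.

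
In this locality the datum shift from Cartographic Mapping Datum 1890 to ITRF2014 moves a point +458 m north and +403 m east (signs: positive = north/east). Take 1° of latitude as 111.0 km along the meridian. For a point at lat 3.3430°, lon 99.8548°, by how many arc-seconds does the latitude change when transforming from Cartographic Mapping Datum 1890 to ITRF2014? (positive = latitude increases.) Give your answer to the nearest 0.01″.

1° of latitude = 111.0 km, so Δφ = 458.0 / 111000 = 0.0041261° = 14.854″.

Δφ = 14.85″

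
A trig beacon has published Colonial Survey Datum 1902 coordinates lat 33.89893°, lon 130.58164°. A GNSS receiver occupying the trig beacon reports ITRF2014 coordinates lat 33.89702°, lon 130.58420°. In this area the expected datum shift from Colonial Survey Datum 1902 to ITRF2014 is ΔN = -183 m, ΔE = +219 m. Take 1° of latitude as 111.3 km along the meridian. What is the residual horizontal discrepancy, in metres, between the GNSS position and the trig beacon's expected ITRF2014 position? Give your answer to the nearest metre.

34 m

Observed coordinate differences: Δφ = -0.00191°, Δλ = +0.00256°.
Converting to metres (1° lat = 111300 m, cos φ = 0.830023): observed ΔN = -212.6 m, observed ΔE = 236.5 m.
Subtracting the expected shift leaves a residual of -212.6 − (-183) = -29.6 m north and 236.5 − (219) = 17.5 m east.
Residual distance = √((-29.6)² + 17.5²) = 34.4 m.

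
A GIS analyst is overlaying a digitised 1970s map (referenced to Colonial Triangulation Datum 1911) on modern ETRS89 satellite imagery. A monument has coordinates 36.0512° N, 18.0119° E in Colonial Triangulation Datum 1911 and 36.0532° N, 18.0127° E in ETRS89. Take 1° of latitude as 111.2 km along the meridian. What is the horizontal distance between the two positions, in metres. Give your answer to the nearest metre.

234 m

Δφ = 36.0532° − 36.0512° = +0.0020°; Δλ = 18.0127° − 18.0119° = +0.0008°.
ΔN = Δφ × 111200 = 222.4 m; ΔE = Δλ × 111200 × cos(36.0512°) = +0.0008 × 111200 × 0.808491 = 71.9 m.
Distance = √(ΔE² + ΔN²) = √(71.9² + 222.4²) = 233.7 m.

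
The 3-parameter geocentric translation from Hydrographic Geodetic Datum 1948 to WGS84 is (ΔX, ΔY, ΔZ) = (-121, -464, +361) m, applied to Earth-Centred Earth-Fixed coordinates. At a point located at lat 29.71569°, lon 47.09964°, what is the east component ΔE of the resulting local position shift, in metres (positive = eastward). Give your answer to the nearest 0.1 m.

ΔE = -227.2 m

At φ = 29.71569°, λ = 47.09964°: sin φ = 0.495697, cos φ = 0.868496, sin λ = 0.732539, cos λ = 0.680725.
ΔE = −sin λ·ΔX + cos λ·ΔY = −(0.732539)·(-121) + (0.680725)·(-464) = -227.22 m.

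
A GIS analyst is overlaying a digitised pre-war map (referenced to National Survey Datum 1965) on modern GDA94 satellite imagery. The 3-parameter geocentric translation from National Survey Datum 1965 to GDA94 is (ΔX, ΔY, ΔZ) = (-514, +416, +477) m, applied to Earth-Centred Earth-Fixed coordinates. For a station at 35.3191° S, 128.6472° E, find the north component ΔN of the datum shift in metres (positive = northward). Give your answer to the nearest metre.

At φ = -35.3191°, λ = 128.6472°: sin φ = -0.578130, cos φ = 0.815945, sin λ = 0.781006, cos λ = -0.624523.
ΔN = −sin φ cos λ·ΔX − sin φ sin λ·ΔY + cos φ·ΔZ = −(-0.578130)(-0.624523)(-514) − (-0.578130)(0.781006)(416) + (0.815945)(477) = 762.62 m.

ΔN = 763 m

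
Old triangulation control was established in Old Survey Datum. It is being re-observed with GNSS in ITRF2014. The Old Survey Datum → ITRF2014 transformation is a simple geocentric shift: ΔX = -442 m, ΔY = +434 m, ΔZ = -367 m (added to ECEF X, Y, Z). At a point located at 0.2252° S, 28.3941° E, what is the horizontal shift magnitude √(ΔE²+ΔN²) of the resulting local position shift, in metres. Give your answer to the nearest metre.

At φ = -0.2252°, λ = 28.3941°: sin φ = -0.003930, cos φ = 0.999992, sin λ = 0.475534, cos λ = 0.879698.
ΔE = −sin λ·ΔX + cos λ·ΔY = −(0.475534)·(-442) + (0.879698)·(434) = 591.97 m.
ΔN = −sin φ cos λ·ΔX − sin φ sin λ·ΔY + cos φ·ΔZ = −(-0.003930)(0.879698)(-442) − (-0.003930)(0.475534)(434) + (0.999992)(-367) = -367.71 m.
Horizontal magnitude = √(ΔE² + ΔN²) = √(591.97² + (-367.71)²) = 696.88 m.

697 m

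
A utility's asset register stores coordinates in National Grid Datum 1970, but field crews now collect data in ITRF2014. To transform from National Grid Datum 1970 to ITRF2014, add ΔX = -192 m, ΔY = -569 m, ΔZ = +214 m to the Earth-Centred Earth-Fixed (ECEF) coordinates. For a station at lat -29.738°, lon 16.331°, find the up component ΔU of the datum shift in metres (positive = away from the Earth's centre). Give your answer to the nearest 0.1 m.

ΔU = -405.1 m

At φ = -29.738°, λ = 16.331°: sin φ = -0.496035, cos φ = 0.868303, sin λ = 0.281186, cos λ = 0.959653.
ΔU = cos φ cos λ·ΔX + cos φ sin λ·ΔY + sin φ·ΔZ = (0.868303)(0.959653)(-192) + (0.868303)(0.281186)(-569) + (-0.496035)(214) = -405.06 m.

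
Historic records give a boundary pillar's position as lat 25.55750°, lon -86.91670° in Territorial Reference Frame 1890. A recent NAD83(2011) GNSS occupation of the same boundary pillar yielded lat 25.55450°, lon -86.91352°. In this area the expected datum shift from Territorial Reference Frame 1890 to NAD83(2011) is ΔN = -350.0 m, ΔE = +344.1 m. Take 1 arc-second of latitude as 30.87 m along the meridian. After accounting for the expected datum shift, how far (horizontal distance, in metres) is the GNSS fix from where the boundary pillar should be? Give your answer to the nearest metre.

Observed coordinate differences: Δφ = -0.00300°, Δλ = +0.00318°.
Converting to metres (1° lat = 111132 m, cos φ = 0.902153): observed ΔN = -333.4 m, observed ΔE = 318.8 m.
Subtracting the expected shift leaves a residual of -333.4 − (-350.0) = 16.6 m north and 318.8 − (344.1) = -25.3 m east.
Residual distance = √(16.6² + (-25.3)²) = 30.2 m.

30 m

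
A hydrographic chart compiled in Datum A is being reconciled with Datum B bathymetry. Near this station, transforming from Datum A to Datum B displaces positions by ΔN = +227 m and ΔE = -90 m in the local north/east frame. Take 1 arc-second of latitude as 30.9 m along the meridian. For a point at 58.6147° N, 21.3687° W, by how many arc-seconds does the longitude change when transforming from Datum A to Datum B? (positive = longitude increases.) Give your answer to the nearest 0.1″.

Δλ = -5.6″

At latitude 58.6147°, cos φ = 0.520791.
1″ of longitude at this latitude = 30.90 × cos φ = 16.0924 m, so Δλ = -90.0 / 16.0924 = -5.593″.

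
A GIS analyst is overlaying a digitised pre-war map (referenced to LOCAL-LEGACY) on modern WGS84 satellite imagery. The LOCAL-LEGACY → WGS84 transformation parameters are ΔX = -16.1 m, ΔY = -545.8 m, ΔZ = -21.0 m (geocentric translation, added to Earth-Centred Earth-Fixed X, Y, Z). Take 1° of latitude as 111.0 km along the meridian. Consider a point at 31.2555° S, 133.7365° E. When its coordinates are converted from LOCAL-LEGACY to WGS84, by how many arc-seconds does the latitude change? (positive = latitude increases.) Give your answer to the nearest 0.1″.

Δφ = -7.0″

sin φ = -0.518855, cos φ = 0.854862, sin λ = 0.722527, cos λ = -0.691343.
North component: ΔN = −sin φ cos λ·ΔX − sin φ sin λ·ΔY + cos φ·ΔZ = −(-0.518855)(-0.691343)(-16.1) − (-0.518855)(0.722527)(-545.8) + (0.854862)(-21.0) = -216.79 m.
1° of latitude spans 111000 m, so Δφ = -216.79 / 111000 × 3600 = -7.031″.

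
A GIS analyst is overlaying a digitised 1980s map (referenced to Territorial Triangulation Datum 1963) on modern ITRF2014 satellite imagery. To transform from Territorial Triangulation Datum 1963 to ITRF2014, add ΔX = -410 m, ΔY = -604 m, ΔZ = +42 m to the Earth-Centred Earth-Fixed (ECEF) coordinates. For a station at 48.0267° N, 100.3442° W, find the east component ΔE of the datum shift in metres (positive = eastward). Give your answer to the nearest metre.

The local east axis at (φ, λ) is (−sin λ, cos λ, 0), so ΔE = −sin(-100.3442°)·(-410) + cos(-100.3442°)·(-604) = -294.88 m.

ΔE = -295 m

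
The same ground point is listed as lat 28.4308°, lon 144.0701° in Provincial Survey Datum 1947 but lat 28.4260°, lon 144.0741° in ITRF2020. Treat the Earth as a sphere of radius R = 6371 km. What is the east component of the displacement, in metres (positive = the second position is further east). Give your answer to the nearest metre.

ΔE = 391 m

Δφ = 28.4260° − 28.4308° = -0.0048°; Δλ = 144.0741° − 144.0701° = +0.0040°.
1° along a meridian = πR/180 = 111195 m.
ΔN = Δφ × 111195 = -533.7 m; ΔE = Δλ × 111195 × cos(28.4308°) = +0.0040 × 111195 × 0.879393 = 391.1 m.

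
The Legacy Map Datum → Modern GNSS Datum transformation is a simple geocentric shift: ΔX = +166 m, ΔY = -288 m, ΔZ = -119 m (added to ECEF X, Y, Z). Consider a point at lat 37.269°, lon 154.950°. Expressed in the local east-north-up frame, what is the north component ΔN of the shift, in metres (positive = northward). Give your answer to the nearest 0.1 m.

ΔN = 70.2 m

At φ = 37.269°, λ = 154.950°: sin φ = 0.605558, cos φ = 0.795801, sin λ = 0.423409, cos λ = -0.905939.
ΔN = −sin φ cos λ·ΔX − sin φ sin λ·ΔY + cos φ·ΔZ = −(0.605558)(-0.905939)(166) − (0.605558)(0.423409)(-288) + (0.795801)(-119) = 70.21 m.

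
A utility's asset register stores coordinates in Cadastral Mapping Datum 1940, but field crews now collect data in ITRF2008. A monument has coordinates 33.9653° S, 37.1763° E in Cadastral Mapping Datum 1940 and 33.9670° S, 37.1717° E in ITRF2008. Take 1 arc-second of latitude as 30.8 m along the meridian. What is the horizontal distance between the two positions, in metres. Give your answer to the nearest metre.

463 m

Δφ = -33.9670° − -33.9653° = -0.0017°; Δλ = 37.1717° − 37.1763° = -0.0046°.
1° of latitude = 3600 × 30.80 = 110880 m.
ΔN = Δφ × 110880 = -188.5 m; ΔE = Δλ × 110880 × cos(-33.9653°) = -0.0046 × 110880 × 0.829376 = -423.0 m.
Distance = √(ΔE² + ΔN²) = √((-423.0)² + (-188.5)²) = 463.1 m.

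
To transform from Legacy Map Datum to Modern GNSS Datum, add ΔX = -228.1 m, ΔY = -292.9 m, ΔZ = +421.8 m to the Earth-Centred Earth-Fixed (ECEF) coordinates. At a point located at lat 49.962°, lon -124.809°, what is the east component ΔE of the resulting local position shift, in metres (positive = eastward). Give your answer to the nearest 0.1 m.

The local east axis at (φ, λ) is (−sin λ, cos λ, 0), so ΔE = −sin(-124.809°)·(-228.1) + cos(-124.809°)·(-292.9) = -20.08 m.

ΔE = -20.1 m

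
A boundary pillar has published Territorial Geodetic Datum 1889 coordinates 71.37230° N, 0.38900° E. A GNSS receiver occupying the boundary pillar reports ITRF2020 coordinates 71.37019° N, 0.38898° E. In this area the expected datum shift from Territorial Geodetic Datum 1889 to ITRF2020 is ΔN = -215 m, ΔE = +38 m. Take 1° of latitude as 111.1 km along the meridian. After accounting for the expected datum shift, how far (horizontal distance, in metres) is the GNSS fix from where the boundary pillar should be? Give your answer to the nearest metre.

43 m

Observed coordinate differences: Δφ = -0.00211°, Δλ = -0.00002°.
Converting to metres (1° lat = 111100 m, cos φ = 0.319417): observed ΔN = -234.4 m, observed ΔE = -0.7 m.
Subtracting the expected shift leaves a residual of -234.4 − (-215) = -19.4 m north and -0.7 − (38) = -38.7 m east.
Residual distance = √((-19.4)² + (-38.7)²) = 43.3 m.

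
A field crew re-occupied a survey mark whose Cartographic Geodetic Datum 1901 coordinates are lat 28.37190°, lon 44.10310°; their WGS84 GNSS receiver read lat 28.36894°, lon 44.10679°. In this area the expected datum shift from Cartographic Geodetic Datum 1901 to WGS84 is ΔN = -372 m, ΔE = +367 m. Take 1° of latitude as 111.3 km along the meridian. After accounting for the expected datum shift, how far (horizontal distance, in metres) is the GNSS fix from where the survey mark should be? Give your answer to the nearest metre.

43 m

Observed coordinate differences: Δφ = -0.00296°, Δλ = +0.00369°.
Converting to metres (1° lat = 111300 m, cos φ = 0.879882): observed ΔN = -329.4 m, observed ΔE = 361.4 m.
Subtracting the expected shift leaves a residual of -329.4 − (-372) = 42.6 m north and 361.4 − (367) = -5.6 m east.
Residual distance = √(42.6² + (-5.6)²) = 42.9 m.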